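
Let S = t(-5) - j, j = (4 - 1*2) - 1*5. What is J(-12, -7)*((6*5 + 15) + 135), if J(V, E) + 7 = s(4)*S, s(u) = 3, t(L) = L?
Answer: -2340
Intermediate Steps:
j = -3 (j = (4 - 2) - 5 = 2 - 5 = -3)
S = -2 (S = -5 - 1*(-3) = -5 + 3 = -2)
J(V, E) = -13 (J(V, E) = -7 + 3*(-2) = -7 - 6 = -13)
J(-12, -7)*((6*5 + 15) + 135) = -13*((6*5 + 15) + 135) = -13*((30 + 15) + 135) = -13*(45 + 135) = -13*180 = -2340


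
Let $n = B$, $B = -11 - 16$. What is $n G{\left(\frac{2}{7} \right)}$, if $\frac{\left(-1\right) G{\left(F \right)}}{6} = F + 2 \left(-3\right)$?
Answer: $- \frac{6480}{7} \approx -925.71$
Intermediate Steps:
$G{\left(F \right)} = 36 - 6 F$ ($G{\left(F \right)} = - 6 \left(F + 2 \left(-3\right)\right) = - 6 \left(F - 6\right) = - 6 \left(-6 + F\right) = 36 - 6 F$)
$B = -27$
$n = -27$
$n G{\left(\frac{2}{7} \right)} = - 27 \left(36 - 6 \cdot \frac{2}{7}\right) = - 27 \left(36 - 6 \cdot 2 \cdot \frac{1}{7}\right) = - 27 \left(36 - \frac{12}{7}\right) = \left(-27\right) \frac{240}{7} = - \frac{6480}{7}$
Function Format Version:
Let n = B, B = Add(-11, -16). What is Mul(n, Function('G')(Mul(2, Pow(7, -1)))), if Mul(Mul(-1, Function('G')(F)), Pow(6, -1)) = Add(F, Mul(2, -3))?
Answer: Rational(-6480, 7) ≈ -925.71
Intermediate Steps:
Function('G')(F) = Add(36, Mul(-6, F)) (Function('G')(F) = Mul(-6, Add(F, Mul(2, -3))) = Mul(-6, Add(F, -6)) = Mul(-6, Add(-6, F)) = Add(36, Mul(-6, F)))
B = -27
n = -27
Mul(n, Function('G')(Mul(2, Pow(7, -1)))) = Mul(-27, Add(36, Mul(-6, Mul(2, Pow(7, -1))))) = Mul(-27, Add(36, Mul(-6, Mul(2, Rational(1, 7))))) = Mul(-27, Add(36, Mul(-6, Rational(2, 7)))) = Mul(-27, Add(36, Rational(-12, 7))) = Mul(-27, Rational(240, 7)) = Rational(-6480, 7)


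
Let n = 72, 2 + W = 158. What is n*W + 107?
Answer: 11339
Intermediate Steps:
W = 156 (W = -2 + 158 = 156)
n*W + 107 = 72*156 + 107 = 11232 + 107 = 11339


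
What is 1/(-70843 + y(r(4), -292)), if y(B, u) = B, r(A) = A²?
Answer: -1/70827 ≈ -1.4119e-5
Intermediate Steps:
1/(-70843 + y(r(4), -292)) = 1/(-70843 + 4²) = 1/(-70843 + 16) = 1/(-70827) = -1/70827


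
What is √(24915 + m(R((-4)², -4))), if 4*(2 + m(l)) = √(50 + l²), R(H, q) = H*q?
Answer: √(99652 + √4146)/2 ≈ 157.89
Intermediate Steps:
m(l) = -2 + √(50 + l²)/4
√(24915 + m(R((-4)², -4))) = √(24915 + (-2 + √(50 + ((-4)²*(-4))²)/4)) = √(24915 + (-2 + √(50 + (16*(-4))²)/4)) = √(24915 + (-2 + √(50 + (-64)²)/4)) = √(24915 + (-2 + √(50 + 4096)/4)) = √(24915 + (-2 + √4146/4)) = √(24913 + √4146/4)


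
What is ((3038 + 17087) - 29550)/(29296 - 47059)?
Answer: 9425/17763 ≈ 0.53060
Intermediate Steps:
((3038 + 17087) - 29550)/(29296 - 47059) = (20125 - 29550)/(-17763) = -9425*(-1/17763) = 9425/17763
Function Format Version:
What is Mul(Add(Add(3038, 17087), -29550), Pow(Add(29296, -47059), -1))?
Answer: Rational(9425, 17763) ≈ 0.53060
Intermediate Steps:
Mul(Add(Add(3038, 17087), -29550), Pow(Add(29296, -47059), -1)) = Mul(Add(20125, -29550), Pow(-17763, -1)) = Mul(-9425, Rational(-1, 17763)) = Rational(9425, 17763)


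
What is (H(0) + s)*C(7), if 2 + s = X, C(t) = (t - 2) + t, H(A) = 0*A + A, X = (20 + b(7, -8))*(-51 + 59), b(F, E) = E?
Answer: 1128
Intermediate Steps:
X = 96 (X = (20 - 8)*(-51 + 59) = 12*8 = 96)
H(A) = A (H(A) = 0 + A = A)
C(t) = -2 + 2*t (C(t) = (-2 + t) + t = -2 + 2*t)
s = 94 (s = -2 + 96 = 94)
(H(0) + s)*C(7) = (0 + 94)*(-2 + 2*7) = 94*(-2 + 14) = 94*12 = 1128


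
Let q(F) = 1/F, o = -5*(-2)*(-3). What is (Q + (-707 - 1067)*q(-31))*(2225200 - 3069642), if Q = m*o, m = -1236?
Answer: -972167230268/31 ≈ -3.1360e+10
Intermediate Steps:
o = -30 (o = 10*(-3) = -30)
Q = 37080 (Q = -1236*(-30) = 37080)
(Q + (-707 - 1067)*q(-31))*(2225200 - 3069642) = (37080 + (-707 - 1067)/(-31))*(2225200 - 3069642) = (37080 - 1774*(-1/31))*(-844442) = (37080 + 1774/31)*(-844442) = (1151254/31)*(-844442) = -972167230268/31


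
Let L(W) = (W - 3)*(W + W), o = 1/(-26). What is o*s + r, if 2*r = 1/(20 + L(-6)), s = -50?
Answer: 6413/3328 ≈ 1.9270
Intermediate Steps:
o = -1/26 ≈ -0.038462
L(W) = 2*W*(-3 + W) (L(W) = (-3 + W)*(2*W) = 2*W*(-3 + W))
r = 1/256 (r = 1/(2*(20 + 2*(-6)*(-3 - 6))) = 1/(2*(20 + 2*(-6)*(-9))) = 1/(2*(20 + 108)) = (½)/128 = (½)*(1/128) = 1/256 ≈ 0.0039063)
o*s + r = -1/26*(-50) + 1/256 = 25/13 + 1/256 = 6413/3328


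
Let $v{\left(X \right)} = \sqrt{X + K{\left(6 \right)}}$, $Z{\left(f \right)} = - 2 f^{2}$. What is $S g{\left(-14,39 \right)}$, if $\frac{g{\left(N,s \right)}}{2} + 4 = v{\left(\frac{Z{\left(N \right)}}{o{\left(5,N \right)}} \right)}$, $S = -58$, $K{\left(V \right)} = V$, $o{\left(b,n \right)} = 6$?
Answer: $464 - \frac{116 i \sqrt{534}}{3} \approx 464.0 - 893.53 i$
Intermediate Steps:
$v{\left(X \right)} = \sqrt{6 + X}$ ($v{\left(X \right)} = \sqrt{X + 6} = \sqrt{6 + X}$)
$g{\left(N,s \right)} = -8 + 2 \sqrt{6 - \frac{N^{2}}{3}}$ ($g{\left(N,s \right)} = -8 + 2 \sqrt{6 + \frac{\left(-2\right) N^{2}}{6}} = -8 + 2 \sqrt{6 + - 2 N^{2} \cdot \frac{1}{6}} = -8 + 2 \sqrt{6 - \frac{N^{2}}{3}}$)
$S g{\left(-14,39 \right)} = - 58 \left(-8 + \frac{2 \sqrt{54 - 3 \left(-14\right)^{2}}}{3}\right) = - 58 \left(-8 + \frac{2 \sqrt{54 - 588}}{3}\right) = - 58 \left(-8 + \frac{2 \sqrt{-534}}{3}\right) = - 58 \left(-8 + \frac{2 i \sqrt{534}}{3}\right) = 464 - \frac{116 i \sqrt{534}}{3}$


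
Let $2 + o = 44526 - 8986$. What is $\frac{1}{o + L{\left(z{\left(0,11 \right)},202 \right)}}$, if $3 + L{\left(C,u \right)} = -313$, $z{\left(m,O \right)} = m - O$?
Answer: $\frac{1}{35222} \approx 2.8391 \cdot 10^{-5}$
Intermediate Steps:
$L{\left(C,u \right)} = -316$ ($L{\left(C,u \right)} = -3 - 313 = -316$)
$o = 35538$ ($o = -2 + \left(44526 - 8986\right) = -2 + 35540 = 35538$)
$\frac{1}{o + L{\left(z{\left(0,11 \right)},202 \right)}} = \frac{1}{35538 - 316} = \frac{1}{35222}$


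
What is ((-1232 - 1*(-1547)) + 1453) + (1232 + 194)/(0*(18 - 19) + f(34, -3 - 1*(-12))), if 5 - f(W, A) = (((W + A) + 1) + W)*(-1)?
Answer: 148170/83 ≈ 1785.2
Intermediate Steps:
f(W, A) = 6 + A + 2*W (f(W, A) = 5 - (((W + A) + 1) + W)*(-1) = 5 - (((A + W) + 1) + W)*(-1) = 5 - ((1 + A + W) + W)*(-1) = 5 - (1 + A + 2*W)*(-1) = 5 - (-1 - A - 2*W) = 5 + (1 + A + 2*W) = 6 + A + 2*W)
((-1232 - 1*(-1547)) + 1453) + (1232 + 194)/(0*(18 - 19) + f(34, -3 - 1*(-12))) = ((-1232 - 1*(-1547)) + 1453) + (1232 + 194)/(0*(18 - 19) + (6 + (-3 - 1*(-12)) + 2*34)) = ((-1232 + 1547) + 1453) + 1426/(0*(-1) + (6 + (-3 + 12) + 68)) = (315 + 1453) + 1426/(0 + (6 + 9 + 68)) = 1768 + 1426/(0 + 83) = 1768 + 1426/83 = 148170/83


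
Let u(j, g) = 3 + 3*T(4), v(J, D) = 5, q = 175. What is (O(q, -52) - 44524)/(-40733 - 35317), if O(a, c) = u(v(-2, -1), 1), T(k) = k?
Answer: 44509/76050 ≈ 0.58526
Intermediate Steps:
u(j, g) = 15 (u(j, g) = 3 + 3*4 = 3 + 12 = 15)
O(a, c) = 15
(O(q, -52) - 44524)/(-40733 - 35317) = (15 - 44524)/(-40733 - 35317) = -44509/(-76050) = -44509*(-1/76050) = 44509/76050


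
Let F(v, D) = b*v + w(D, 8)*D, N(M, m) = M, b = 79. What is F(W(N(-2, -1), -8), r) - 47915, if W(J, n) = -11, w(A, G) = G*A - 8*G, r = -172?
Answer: 198896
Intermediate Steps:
w(A, G) = -8*G + A*G (w(A, G) = A*G - 8*G = -8*G + A*G)
F(v, D) = 79*v + D*(-64 + 8*D) (F(v, D) = 79*v + (8*(-8 + D))*D = 79*v + (-64 + 8*D)*D = 79*v + D*(-64 + 8*D))
F(W(N(-2, -1), -8), r) - 47915 = (79*(-11) + 8*(-172)*(-8 - 172)) - 47915 = (-869 + 8*(-172)*(-180)) - 47915 = (-869 + 247680) - 47915 = 246811 - 47915 = 198896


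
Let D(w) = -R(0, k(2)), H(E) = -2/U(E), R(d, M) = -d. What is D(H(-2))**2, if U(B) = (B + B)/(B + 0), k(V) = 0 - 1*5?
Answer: 0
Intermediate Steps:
k(V) = -5 (k(V) = 0 - 5 = -5)
U(B) = 2 (U(B) = (2*B)/B = 2)
H(E) = -1 (H(E) = -2/2 = -2*1/2 = -1)
D(w) = 0 (D(w) = -(-1)*0 = -1*0 = 0)
D(H(-2))**2 = 0**2 = 0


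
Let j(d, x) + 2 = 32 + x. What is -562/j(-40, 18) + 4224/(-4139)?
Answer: -1264435/99336 ≈ -12.729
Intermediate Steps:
j(d, x) = 30 + x (j(d, x) = -2 + (32 + x) = 30 + x)
-562/j(-40, 18) + 4224/(-4139) = -562/(30 + 18) + 4224/(-4139) = -562/48 + 4224*(-1/4139) = -562*1/48 - 4224/4139 = -281/24 - 4224/4139 = -1264435/99336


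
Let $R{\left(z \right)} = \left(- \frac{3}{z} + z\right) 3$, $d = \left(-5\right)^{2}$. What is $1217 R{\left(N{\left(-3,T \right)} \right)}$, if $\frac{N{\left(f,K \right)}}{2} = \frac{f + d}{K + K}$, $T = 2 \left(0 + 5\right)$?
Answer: $\frac{167946}{55} \approx 3053.6$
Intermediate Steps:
$d = 25$
$T = 10$ ($T = 2 \cdot 5 = 10$)
$N{\left(f,K \right)} = \frac{25 + f}{K}$ ($N{\left(f,K \right)} = 2 \frac{f + 25}{K + K} = 2 \frac{25 + f}{2 K} = \frac{25 + f}{K}$)
$R{\left(z \right)} = - \frac{9}{z} + 3 z$ ($R{\left(z \right)} = \left(z - \frac{3}{z}\right) 3 = - \frac{9}{z} + 3 z$)
$1217 R{\left(N{\left(-3,T \right)} \right)} = 1217 \left(- \frac{9}{\frac{1}{10} \left(25 - 3\right)} + 3 \frac{25 - 3}{10}\right) = 1217 \left(- \frac{9}{\frac{1}{10} \cdot 22} + 3 \cdot \frac{1}{10} \cdot 22\right) = 1217 \left(- \frac{9}{\frac{11}{5}} + 3 \cdot \frac{11}{5}\right) = 1217 \left(\left(-9\right) \frac{5}{11} + \frac{33}{5}\right) = 1217 \left(- \frac{45}{11} + \frac{33}{5}\right) = 1217 \cdot \frac{138}{55} = \frac{167946}{55}$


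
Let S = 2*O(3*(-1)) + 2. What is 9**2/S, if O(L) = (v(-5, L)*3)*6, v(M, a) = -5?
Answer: -81/178 ≈ -0.45506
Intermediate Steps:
O(L) = -90 (O(L) = -5*3*6 = -15*6 = -90)
S = -178 (S = 2*(-90) + 2 = -180 + 2 = -178)
9**2/S = 9**2/(-178) = 81*(-1/178) = -81/178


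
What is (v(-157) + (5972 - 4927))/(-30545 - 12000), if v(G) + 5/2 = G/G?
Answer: -2087/85090 ≈ -0.024527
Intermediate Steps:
v(G) = -3/2 (v(G) = -5/2 + G/G = -5/2 + 1 = -3/2)
(v(-157) + (5972 - 4927))/(-30545 - 12000) = (-3/2 + (5972 - 4927))/(-30545 - 12000) = (-3/2 + 1045)/(-42545) = (2087/2)*(-1/42545) = -2087/85090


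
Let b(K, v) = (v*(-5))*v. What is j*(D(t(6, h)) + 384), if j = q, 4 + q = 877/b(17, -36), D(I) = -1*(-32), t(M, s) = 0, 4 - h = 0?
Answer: -696722/405 ≈ -1720.3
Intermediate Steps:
h = 4 (h = 4 - 1*0 = 4 + 0 = 4)
b(K, v) = -5*v² (b(K, v) = (-5*v)*v = -5*v²)
D(I) = 32
q = -26797/6480 (q = -4 + 877/((-5*(-36)²)) = -4 + 877/((-5*1296)) = -4 + 877/(-6480) = -4 + 877*(-1/6480) = -4 - 877/6480 = -26797/6480 ≈ -4.1353)
j = -26797/6480 ≈ -4.1353
j*(D(t(6, h)) + 384) = -26797*(32 + 384)/6480 = -26797/6480*416 = -696722/405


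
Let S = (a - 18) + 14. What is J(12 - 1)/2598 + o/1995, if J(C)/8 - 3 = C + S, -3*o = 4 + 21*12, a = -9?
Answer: -102868/2591505 ≈ -0.039694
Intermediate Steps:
o = -256/3 (o = -(4 + 21*12)/3 = -(4 + 252)/3 = -⅓*256 = -256/3 ≈ -85.333)
S = -13 (S = (-9 - 18) + 14 = -27 + 14 = -13)
J(C) = -80 + 8*C (J(C) = 24 + 8*(C - 13) = 24 + 8*(-13 + C) = 24 + (-104 + 8*C) = -80 + 8*C)
J(12 - 1)/2598 + o/1995 = (-80 + 8*(12 - 1))/2598 - 256/3/1995 = (-80 + 8*11)*(1/2598) - 256/3*1/1995 = (-80 + 88)*(1/2598) - 256/5985 = 8*(1/2598) - 256/5985 = 4/1299 - 256/5985 = -102868/2591505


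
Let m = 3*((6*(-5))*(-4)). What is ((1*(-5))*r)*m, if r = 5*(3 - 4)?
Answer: 9000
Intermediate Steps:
r = -5 (r = 5*(-1) = -5)
m = 360 (m = 3*(-30*(-4)) = 3*120 = 360)
((1*(-5))*r)*m = ((1*(-5))*(-5))*360 = -5*(-5)*360 = 25*360 = 9000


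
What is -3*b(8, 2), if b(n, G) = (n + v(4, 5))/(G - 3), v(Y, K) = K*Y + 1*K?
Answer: 99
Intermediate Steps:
v(Y, K) = K + K*Y (v(Y, K) = K*Y + K = K + K*Y)
b(n, G) = (25 + n)/(-3 + G) (b(n, G) = (n + 5*(1 + 4))/(G - 3) = (n + 5*5)/(-3 + G) = (n + 25)/(-3 + G) = (25 + n)/(-3 + G))
-3*b(8, 2) = -3*(25 + 8)/(-3 + 2) = -3*33/(-1) = -(-3)*33 = -3*(-33) = 99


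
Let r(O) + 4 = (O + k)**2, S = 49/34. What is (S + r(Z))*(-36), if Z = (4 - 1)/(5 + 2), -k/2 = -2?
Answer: -511398/833 ≈ -613.92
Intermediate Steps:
k = 4 (k = -2*(-2) = 4)
Z = 3/7 ≈ 0.42857
S = 49/34 (S = 49*(1/34) = 49/34 ≈ 1.4412)
r(O) = -4 + (4 + O)**2 (r(O) = -4 + (O + 4)**2 = -4 + (4 + O)**2)
(S + r(Z))*(-36) = (49/34 + (-4 + (4 + 3/7)**2))*(-36) = (49/34 + (-4 + (31/7)**2))*(-36) = (49/34 + (-4 + 961/49))*(-36) = (49/34 + 765/49)*(-36) = (28411/1666)*(-36) = -511398/833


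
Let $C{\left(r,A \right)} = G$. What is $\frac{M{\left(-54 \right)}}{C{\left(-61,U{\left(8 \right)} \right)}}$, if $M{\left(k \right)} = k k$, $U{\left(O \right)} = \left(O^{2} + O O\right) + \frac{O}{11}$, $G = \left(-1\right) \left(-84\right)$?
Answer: $\frac{243}{7} \approx 34.714$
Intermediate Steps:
$G = 84$
$U{\left(O \right)} = 2 O^{2} + \frac{O}{11}$ ($U{\left(O \right)} = \left(O^{2} + O^{2}\right) + O \frac{1}{11} = 2 O^{2} + \frac{O}{11}$)
$C{\left(r,A \right)} = 84$
$M{\left(k \right)} = k^{2}$
$\frac{M{\left(-54 \right)}}{C{\left(-61,U{\left(8 \right)} \right)}} = \frac{\left(-54\right)^{2}}{84} = 2916 \cdot \frac{1}{84} = \frac{243}{7}$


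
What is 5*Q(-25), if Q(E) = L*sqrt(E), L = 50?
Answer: 1250*I ≈ 1250.0*I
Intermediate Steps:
Q(E) = 50*sqrt(E)
5*Q(-25) = 5*(50*sqrt(-25)) = 5*(50*(5*I)) = 5*(250*I) = 1250*I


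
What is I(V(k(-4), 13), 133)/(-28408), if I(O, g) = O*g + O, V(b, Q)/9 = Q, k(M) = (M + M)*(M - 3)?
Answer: -117/212 ≈ -0.55189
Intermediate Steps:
k(M) = 2*M*(-3 + M) (k(M) = (2*M)*(-3 + M) = 2*M*(-3 + M))
V(b, Q) = 9*Q
I(O, g) = O + O*g
I(V(k(-4), 13), 133)/(-28408) = ((9*13)*(1 + 133))/(-28408) = (117*134)*(-1/28408) = 15678*(-1/28408) = -117/212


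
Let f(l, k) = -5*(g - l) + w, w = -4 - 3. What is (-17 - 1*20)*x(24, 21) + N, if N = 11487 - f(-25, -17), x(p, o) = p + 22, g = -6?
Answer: 9887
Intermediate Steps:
w = -7
f(l, k) = 23 + 5*l (f(l, k) = -5*(-6 - l) - 7 = (30 + 5*l) - 7 = 23 + 5*l)
x(p, o) = 22 + p
N = 11589 (N = 11487 - (23 + 5*(-25)) = 11487 - (23 - 125) = 11487 - 1*(-102) = 11487 + 102 = 11589)
(-17 - 1*20)*x(24, 21) + N = (-17 - 1*20)*(22 + 24) + 11589 = (-17 - 20)*46 + 11589 = -37*46 + 11589 = -1702 + 11589 = 9887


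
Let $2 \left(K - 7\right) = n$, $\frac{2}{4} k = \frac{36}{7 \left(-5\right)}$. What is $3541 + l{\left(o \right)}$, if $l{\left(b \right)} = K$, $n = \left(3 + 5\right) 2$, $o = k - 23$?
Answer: $3556$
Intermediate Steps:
$k = - \frac{72}{35}$ ($k = 2 \frac{36}{7 \left(-5\right)} = 2 \frac{36}{-35} = 2 \cdot 36 \left(- \frac{1}{35}\right) = 2 \left(- \frac{36}{35}\right) = - \frac{72}{35} \approx -2.0571$)
$o = - \frac{877}{35}$ ($o = - \frac{72}{35} - 23 = - \frac{877}{35} \approx -25.057$)
$n = 16$ ($n = 8 \cdot 2 = 16$)
$K = 15$ ($K = 7 + \frac{1}{2} \cdot 16 = 7 + 8 = 15$)
$l{\left(b \right)} = 15$
$3541 + l{\left(o \right)} = 3541 + 15 = 3556$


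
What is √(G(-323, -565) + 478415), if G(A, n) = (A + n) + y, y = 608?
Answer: √478135 ≈ 691.47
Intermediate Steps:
G(A, n) = 608 + A + n (G(A, n) = (A + n) + 608 = 608 + A + n)
√(G(-323, -565) + 478415) = √((608 - 323 - 565) + 478415) = √(-280 + 478415) = √478135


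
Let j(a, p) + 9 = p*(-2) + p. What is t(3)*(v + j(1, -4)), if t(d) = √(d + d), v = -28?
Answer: -33*√6 ≈ -80.833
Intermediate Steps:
t(d) = √2*√d (t(d) = √(2*d) = √2*√d)
j(a, p) = -9 - p (j(a, p) = -9 + (p*(-2) + p) = -9 + (-2*p + p) = -9 - p)
t(3)*(v + j(1, -4)) = (√2*√3)*(-28 + (-9 - 1*(-4))) = √6*(-28 + (-9 + 4)) = √6*(-28 - 5) = √6*(-33) = -33*√6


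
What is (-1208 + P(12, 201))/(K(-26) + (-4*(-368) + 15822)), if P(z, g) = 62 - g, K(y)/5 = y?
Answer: -1347/17164 ≈ -0.078478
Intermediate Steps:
K(y) = 5*y
(-1208 + P(12, 201))/(K(-26) + (-4*(-368) + 15822)) = (-1208 + (62 - 1*201))/(5*(-26) + (-4*(-368) + 15822)) = (-1208 + (62 - 201))/(-130 + (1472 + 15822)) = (-1208 - 139)/(-130 + 17294) = -1347/17164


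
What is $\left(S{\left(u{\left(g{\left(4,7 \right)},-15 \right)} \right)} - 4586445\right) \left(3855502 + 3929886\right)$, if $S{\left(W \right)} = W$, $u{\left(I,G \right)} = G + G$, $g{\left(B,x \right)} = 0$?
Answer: $-35707487427300$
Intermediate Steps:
$u{\left(I,G \right)} = 2 G$
$\left(S{\left(u{\left(g{\left(4,7 \right)},-15 \right)} \right)} - 4586445\right) \left(3855502 + 3929886\right) = \left(2 \left(-15\right) - 4586445\right) \left(3855502 + 3929886\right) = \left(-30 - 4586445\right) 7785388 = \left(-4586475\right) 7785388 = -35707487427300$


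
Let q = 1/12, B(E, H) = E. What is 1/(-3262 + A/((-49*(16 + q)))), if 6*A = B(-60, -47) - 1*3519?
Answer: -9457/30841576 ≈ -0.00030663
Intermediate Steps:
q = 1/12 ≈ 0.083333
A = -1193/2 (A = (-60 - 1*3519)/6 = (-60 - 3519)/6 = (⅙)*(-3579) = -1193/2 ≈ -596.50)
1/(-3262 + A/((-49*(16 + q)))) = 1/(-3262 - 1193*(-1/(49*(16 + 1/12)))/2) = 1/(-3262 - 1193/(2*((-49*193/12)))) = 1/(-3262 - 1193/(2*(-9457/12))) = 1/(-3262 - 1193/2*(-12/9457)) = 1/(-3262 + 7158/9457) = 1/(-30841576/9457) = -9457/30841576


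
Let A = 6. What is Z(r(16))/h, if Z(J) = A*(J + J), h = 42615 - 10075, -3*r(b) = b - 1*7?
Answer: -9/8135 ≈ -0.0011063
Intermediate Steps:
r(b) = 7/3 - b/3 (r(b) = -(b - 1*7)/3 = -(b - 7)/3 = -(-7 + b)/3 = 7/3 - b/3)
h = 32540
Z(J) = 12*J (Z(J) = 6*(J + J) = 6*(2*J) = 12*J)
Z(r(16))/h = (12*(7/3 - ⅓*16))/32540 = (12*(7/3 - 16/3))*(1/32540) = (12*(-3))*(1/32540) = -36*1/32540 = -9/8135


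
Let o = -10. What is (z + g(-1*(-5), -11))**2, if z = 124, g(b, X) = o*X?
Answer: 54756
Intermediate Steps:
g(b, X) = -10*X
(z + g(-1*(-5), -11))**2 = (124 - 10*(-11))**2 = (124 + 110)**2 = 234**2 = 54756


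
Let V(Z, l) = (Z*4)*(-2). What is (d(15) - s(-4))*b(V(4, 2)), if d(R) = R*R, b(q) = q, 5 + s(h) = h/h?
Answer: -7328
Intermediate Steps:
V(Z, l) = -8*Z (V(Z, l) = (4*Z)*(-2) = -8*Z)
s(h) = -4 (s(h) = -5 + h/h = -5 + 1 = -4)
d(R) = R**2
(d(15) - s(-4))*b(V(4, 2)) = (15**2 - 1*(-4))*(-8*4) = (225 + 4)*(-32) = 229*(-32) = -7328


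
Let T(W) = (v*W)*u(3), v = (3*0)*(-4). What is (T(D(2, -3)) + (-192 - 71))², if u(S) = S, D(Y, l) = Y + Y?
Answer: 69169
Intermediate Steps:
D(Y, l) = 2*Y
v = 0 (v = 0*(-4) = 0)
T(W) = 0 (T(W) = (0*W)*3 = 0*3 = 0)
(T(D(2, -3)) + (-192 - 71))² = (0 + (-192 - 71))² = (0 - 263)² = (-263)² = 69169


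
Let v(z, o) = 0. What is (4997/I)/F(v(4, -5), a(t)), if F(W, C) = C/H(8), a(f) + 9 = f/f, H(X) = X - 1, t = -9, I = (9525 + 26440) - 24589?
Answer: -34979/91008 ≈ -0.38435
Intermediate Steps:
I = 11376 (I = 35965 - 24589 = 11376)
H(X) = -1 + X
a(f) = -8 (a(f) = -9 + f/f = -9 + 1 = -8)
F(W, C) = C/7 (F(W, C) = C/(-1 + 8) = C/7)
(4997/I)/F(v(4, -5), a(t)) = (4997/11376)/(((⅐)*(-8))) = (4997*(1/11376))/(-8/7) = (4997/11376)*(-7/8) = -34979/91008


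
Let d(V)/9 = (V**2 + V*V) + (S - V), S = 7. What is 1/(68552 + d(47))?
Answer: 1/107954 ≈ 9.2632e-6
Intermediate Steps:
d(V) = 63 - 9*V + 18*V**2 (d(V) = 9*((V**2 + V*V) + (7 - V)) = 9*((V**2 + V**2) + (7 - V)) = 9*(2*V**2 + (7 - V)) = 9*(7 - V + 2*V**2) = 63 - 9*V + 18*V**2)
1/(68552 + d(47)) = 1/(68552 + (63 - 9*47 + 18*47**2)) = 1/(68552 + (63 - 423 + 18*2209)) = 1/(68552 + (63 - 423 + 39762)) = 1/(68552 + 39402) = 1/107954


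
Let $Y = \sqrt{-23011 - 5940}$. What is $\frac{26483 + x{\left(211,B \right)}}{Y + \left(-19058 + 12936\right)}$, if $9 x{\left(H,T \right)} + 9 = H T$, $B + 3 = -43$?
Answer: $- \frac{1399685104}{337570515} - \frac{228632 i \sqrt{28951}}{337570515} \approx -4.1463 - 0.11524 i$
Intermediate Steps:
$B = -46$ ($B = -3 - 43 = -46$)
$x{\left(H,T \right)} = -1 + \frac{H T}{9}$
$Y = i \sqrt{28951}$ ($Y = \sqrt{-28951} = i \sqrt{28951} \approx 170.15 i$)
$\frac{26483 + x{\left(211,B \right)}}{Y + \left(-19058 + 12936\right)} = \frac{26483 + \left(-1 + \frac{1}{9} \cdot 211 \left(-46\right)\right)}{i \sqrt{28951} + \left(-19058 + 12936\right)} = \frac{26483 - \frac{9715}{9}}{i \sqrt{28951} - 6122} = \frac{26483 - \frac{9715}{9}}{-6122 + i \sqrt{28951}} = \frac{228632}{9 \left(-6122 + i \sqrt{28951}\right)}$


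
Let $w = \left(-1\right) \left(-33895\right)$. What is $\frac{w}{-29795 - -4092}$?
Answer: $- \frac{33895}{25703} \approx -1.3187$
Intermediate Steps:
$w = 33895$
$\frac{w}{-29795 - -4092} = \frac{33895}{-29795 - -4092} = \frac{33895}{-29795 + 4092} = \frac{33895}{-25703} = 33895 \left(- \frac{1}{25703}\right) = - \frac{33895}{25703}$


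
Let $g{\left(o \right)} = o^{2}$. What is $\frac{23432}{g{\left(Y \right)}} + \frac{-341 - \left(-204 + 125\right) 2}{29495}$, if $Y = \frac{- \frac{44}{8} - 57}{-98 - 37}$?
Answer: $\frac{403065150213}{3686875} \approx 1.0932 \cdot 10^{5}$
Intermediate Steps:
$Y = \frac{25}{54}$ ($Y = \frac{\left(-44\right) \frac{1}{8} - 57}{-135} = \left(- \frac{11}{2} - 57\right) \left(- \frac{1}{135}\right) = \left(- \frac{125}{2}\right) \left(- \frac{1}{135}\right) = \frac{25}{54} \approx 0.46296$)
$\frac{23432}{g{\left(Y \right)}} + \frac{-341 - \left(-204 + 125\right) 2}{29495} = \frac{23432}{\left(\frac{25}{54}\right)^{2}} + \frac{-341 - \left(-204 + 125\right) 2}{29495} = \frac{23432}{\frac{625}{2916}} + \left(-341 - \left(-79\right) 2\right) \frac{1}{29495} = 23432 \cdot \frac{2916}{625} + \left(-341 - -158\right) \frac{1}{29495} = \frac{68327712}{625} + \left(-341 + 158\right) \frac{1}{29495} = \frac{68327712}{625} - \frac{183}{29495} = \frac{403065150213}{3686875}$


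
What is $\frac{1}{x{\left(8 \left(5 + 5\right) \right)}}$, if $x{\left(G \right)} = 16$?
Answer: $\frac{1}{16} \approx 0.0625$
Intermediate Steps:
$\frac{1}{x{\left(8 \left(5 + 5\right) \right)}} = \frac{1}{16}$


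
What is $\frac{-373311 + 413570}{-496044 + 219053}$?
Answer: $- \frac{40259}{276991} \approx -0.14534$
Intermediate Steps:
$\frac{-373311 + 413570}{-496044 + 219053} = \frac{40259}{-276991} = 40259 \left(- \frac{1}{276991}\right) = - \frac{40259}{276991}$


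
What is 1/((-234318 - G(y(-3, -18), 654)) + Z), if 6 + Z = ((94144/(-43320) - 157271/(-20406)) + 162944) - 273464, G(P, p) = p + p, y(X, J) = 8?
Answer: -1938570/671029154839 ≈ -2.8890e-6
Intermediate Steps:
G(P, p) = 2*p
Z = -214251660019/1938570 (Z = -6 + (((94144/(-43320) - 157271/(-20406)) + 162944) - 273464) = -6 + (((94144*(-1/43320) - 157271*(-1/20406)) + 162944) - 273464) = -6 + (((-11768/5415 + 157271/20406) + 162944) - 273464) = -6 + ((10727801/1938570 + 162944) - 273464) = -6 + (315889077881/1938570 - 273464) = -6 - 214240028599/1938570 = -214251660019/1938570 ≈ -1.1052e+5)
1/((-234318 - G(y(-3, -18), 654)) + Z) = 1/((-234318 - 2*654) - 214251660019/1938570) = 1/((-234318 - 1*1308) - 214251660019/1938570) = 1/((-234318 - 1308) - 214251660019/1938570) = 1/(-235626 - 214251660019/1938570) = 1/(-671029154839/1938570) = -1938570/671029154839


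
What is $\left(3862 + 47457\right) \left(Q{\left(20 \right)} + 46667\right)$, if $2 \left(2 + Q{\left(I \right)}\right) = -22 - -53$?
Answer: $\frac{4791193159}{2} \approx 2.3956 \cdot 10^{9}$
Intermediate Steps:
$Q{\left(I \right)} = \frac{27}{2}$ ($Q{\left(I \right)} = -2 + \frac{-22 - -53}{2} = -2 + \frac{-22 + 53}{2} = -2 + \frac{1}{2} \cdot 31 = -2 + \frac{31}{2} = \frac{27}{2}$)
$\left(3862 + 47457\right) \left(Q{\left(20 \right)} + 46667\right) = \left(3862 + 47457\right) \left(\frac{27}{2} + 46667\right) = 51319 \cdot \frac{93361}{2} = \frac{4791193159}{2}$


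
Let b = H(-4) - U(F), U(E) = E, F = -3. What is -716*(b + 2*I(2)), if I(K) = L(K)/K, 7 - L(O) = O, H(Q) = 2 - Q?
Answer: -10024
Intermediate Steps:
L(O) = 7 - O
b = 9 (b = (2 - 1*(-4)) - 1*(-3) = (2 + 4) + 3 = 6 + 3 = 9)
I(K) = (7 - K)/K
-716*(b + 2*I(2)) = -716*(9 + 2*((7 - 1*2)/2)) = -716*(9 + 2*((7 - 2)/2)) = -716*(9 + 2*((½)*5)) = -716*(9 + 2*(5/2)) = -716*(9 + 5) = -716*14 = -10024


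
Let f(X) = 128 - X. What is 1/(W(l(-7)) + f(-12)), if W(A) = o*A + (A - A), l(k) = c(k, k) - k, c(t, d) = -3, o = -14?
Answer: 1/84 ≈ 0.011905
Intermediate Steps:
l(k) = -3 - k
W(A) = -14*A (W(A) = -14*A + (A - A) = -14*A + 0 = -14*A)
1/(W(l(-7)) + f(-12)) = 1/(-14*(-3 - 1*(-7)) + (128 - 1*(-12))) = 1/(-14*(-3 + 7) + (128 + 12)) = 1/(-14*4 + 140) = 1/(-56 + 140) = 1/84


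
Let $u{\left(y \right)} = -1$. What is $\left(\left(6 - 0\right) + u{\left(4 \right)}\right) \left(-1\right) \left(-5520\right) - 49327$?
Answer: $-21727$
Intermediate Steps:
$\left(\left(6 - 0\right) + u{\left(4 \right)}\right) \left(-1\right) \left(-5520\right) - 49327 = \left(\left(6 - 0\right) - 1\right) \left(-1\right) \left(-5520\right) - 49327 = \left(\left(6 + 0\right) - 1\right) \left(-1\right) \left(-5520\right) - 49327 = \left(6 - 1\right) \left(-1\right) \left(-5520\right) - 49327 = 5 \left(-1\right) \left(-5520\right) - 49327 = \left(-5\right) \left(-5520\right) - 49327 = 27600 - 49327 = -21727$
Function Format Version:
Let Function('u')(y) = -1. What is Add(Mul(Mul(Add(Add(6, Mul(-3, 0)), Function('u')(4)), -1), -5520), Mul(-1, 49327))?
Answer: -21727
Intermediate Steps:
Add(Mul(Mul(Add(Add(6, Mul(-3, 0)), Function('u')(4)), -1), -5520), Mul(-1, 49327)) = Add(Mul(Mul(Add(Add(6, Mul(-3, 0)), -1), -1), -5520), Mul(-1, 49327)) = Add(Mul(Mul(Add(Add(6, 0), -1), -1), -5520), -49327) = Add(Mul(Mul(Add(6, -1), -1), -5520), -49327) = Add(Mul(Mul(5, -1), -5520), -49327) = Add(Mul(-5, -5520), -49327) = Add(27600, -49327) = -21727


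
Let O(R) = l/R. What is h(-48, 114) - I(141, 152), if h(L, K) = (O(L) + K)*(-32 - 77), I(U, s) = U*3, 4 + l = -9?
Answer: -618169/48 ≈ -12879.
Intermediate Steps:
l = -13 (l = -4 - 9 = -13)
I(U, s) = 3*U
O(R) = -13/R
h(L, K) = -109*K + 1417/L (h(L, K) = (-13/L + K)*(-32 - 77) = (K - 13/L)*(-109) = -109*K + 1417/L)
h(-48, 114) - I(141, 152) = (-109*114 + 1417/(-48)) - 3*141 = (-12426 + 1417*(-1/48)) - 1*423 = (-12426 - 1417/48) - 423 = -597865/48 - 423 = -618169/48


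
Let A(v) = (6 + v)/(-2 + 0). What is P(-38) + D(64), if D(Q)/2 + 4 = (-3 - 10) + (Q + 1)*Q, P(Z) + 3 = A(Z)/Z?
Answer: 157369/19 ≈ 8282.6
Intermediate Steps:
A(v) = -3 - v/2 (A(v) = (6 + v)/(-2) = (6 + v)*(-½) = -3 - v/2)
P(Z) = -3 + (-3 - Z/2)/Z
D(Q) = -34 + 2*Q*(1 + Q) (D(Q) = -8 + 2*((-3 - 10) + (Q + 1)*Q) = -8 + 2*(-13 + (1 + Q)*Q) = -8 + 2*(-13 + Q*(1 + Q)) = -8 + (-26 + 2*Q*(1 + Q)) = -34 + 2*Q*(1 + Q))
P(-38) + D(64) = (-7/2 - 3/(-38)) + (-34 + 2*64 + 2*64²) = (-7/2 - 3*(-1/38)) + (-34 + 128 + 2*4096) = (-7/2 + 3/38) + (-34 + 128 + 8192) = -65/19 + 8286 = 157369/19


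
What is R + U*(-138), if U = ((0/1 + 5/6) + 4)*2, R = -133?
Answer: -1467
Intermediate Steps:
U = 29/3 (U = ((0*1 + 5*(⅙)) + 4)*2 = ((0 + ⅚) + 4)*2 = (⅚ + 4)*2 = (29/6)*2 = 29/3 ≈ 9.6667)
R + U*(-138) = -133 + (29/3)*(-138) = -133 - 1334 = -1467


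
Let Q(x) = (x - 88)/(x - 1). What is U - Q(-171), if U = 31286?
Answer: 5380933/172 ≈ 31285.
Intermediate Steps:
Q(x) = (-88 + x)/(-1 + x)
U - Q(-171) = 31286 - (-88 - 171)/(-1 - 171) = 31286 - (-259)/(-172) = 31286 - (-1)*(-259)/172 = 31286 - 1*259/172 = 31286 - 259/172 = 5380933/172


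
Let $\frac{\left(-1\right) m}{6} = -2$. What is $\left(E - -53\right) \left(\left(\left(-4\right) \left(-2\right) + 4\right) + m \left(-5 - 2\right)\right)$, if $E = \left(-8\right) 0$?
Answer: $-3816$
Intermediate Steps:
$m = 12$ ($m = \left(-6\right) \left(-2\right) = 12$)
$E = 0$
$\left(E - -53\right) \left(\left(\left(-4\right) \left(-2\right) + 4\right) + m \left(-5 - 2\right)\right) = \left(0 - -53\right) \left(\left(\left(-4\right) \left(-2\right) + 4\right) + 12 \left(-5 - 2\right)\right) = \left(0 + 53\right) \left(\left(8 + 4\right) + 12 \left(-7\right)\right) = 53 \left(12 - 84\right) = 53 \left(-72\right) = -3816$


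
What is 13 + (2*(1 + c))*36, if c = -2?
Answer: -59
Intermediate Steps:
13 + (2*(1 + c))*36 = 13 + (2*(1 - 2))*36 = 13 + (2*(-1))*36 = 13 - 2*36 = 13 - 72 = -59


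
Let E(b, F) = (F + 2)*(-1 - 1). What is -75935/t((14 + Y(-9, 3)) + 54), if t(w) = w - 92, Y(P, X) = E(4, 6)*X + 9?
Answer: 75935/63 ≈ 1205.3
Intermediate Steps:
E(b, F) = -4 - 2*F (E(b, F) = (2 + F)*(-2) = -4 - 2*F)
Y(P, X) = 9 - 16*X (Y(P, X) = (-4 - 2*6)*X + 9 = (-4 - 12)*X + 9 = -16*X + 9 = 9 - 16*X)
t(w) = -92 + w
-75935/t((14 + Y(-9, 3)) + 54) = -75935/(-92 + ((14 + (9 - 16*3)) + 54)) = -75935/(-92 + ((14 + (9 - 48)) + 54)) = -75935/(-92 + ((14 - 39) + 54)) = -75935/(-92 + (-25 + 54)) = -75935/(-92 + 29) = -75935/(-63) = -75935*(-1/63) = 75935/63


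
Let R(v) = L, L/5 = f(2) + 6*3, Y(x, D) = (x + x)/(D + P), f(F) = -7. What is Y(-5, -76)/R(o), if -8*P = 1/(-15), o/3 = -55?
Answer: 240/100309 ≈ 0.0023926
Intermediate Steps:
o = -165 (o = 3*(-55) = -165)
P = 1/120 (P = -⅛/(-15) = -⅛*(-1/15) = 1/120 ≈ 0.0083333)
Y(x, D) = 2*x/(1/120 + D) (Y(x, D) = (x + x)/(D + 1/120) = (2*x)/(1/120 + D) = 2*x/(1/120 + D))
L = 55 (L = 5*(-7 + 6*3) = 5*(-7 + 18) = 5*11 = 55)
R(v) = 55
Y(-5, -76)/R(o) = (240*(-5)/(1 + 120*(-76)))/55 = (240*(-5)/(1 - 9120))*(1/55) = (240*(-5)/(-9119))*(1/55) = (240*(-5)*(-1/9119))*(1/55) = (1200/9119)*(1/55) = 240/100309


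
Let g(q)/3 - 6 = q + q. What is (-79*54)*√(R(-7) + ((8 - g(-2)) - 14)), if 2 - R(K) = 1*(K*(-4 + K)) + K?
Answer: -17064*I*√5 ≈ -38156.0*I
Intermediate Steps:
g(q) = 18 + 6*q (g(q) = 18 + 3*(q + q) = 18 + 3*(2*q) = 18 + 6*q)
R(K) = 2 - K - K*(-4 + K) (R(K) = 2 - (1*(K*(-4 + K)) + K) = 2 - (K*(-4 + K) + K) = 2 - (K + K*(-4 + K)) = 2 + (-K - K*(-4 + K)) = 2 - K - K*(-4 + K))
(-79*54)*√(R(-7) + ((8 - g(-2)) - 14)) = (-79*54)*√((2 - 1*(-7)² + 3*(-7)) + ((8 - (18 + 6*(-2))) - 14)) = -4266*√((2 - 1*49 - 21) + ((8 - (18 - 12)) - 14)) = -4266*√((2 - 49 - 21) + ((8 - 1*6) - 14)) = -4266*√(-68 + ((8 - 6) - 14)) = -4266*√(-68 + (2 - 14)) = -4266*√(-68 - 12) = -17064*I*√5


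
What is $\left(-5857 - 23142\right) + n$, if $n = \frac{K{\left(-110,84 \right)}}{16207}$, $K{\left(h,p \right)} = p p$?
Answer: $- \frac{469979737}{16207} \approx -28999.0$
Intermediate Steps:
$K{\left(h,p \right)} = p^{2}$
$n = \frac{7056}{16207}$ ($n = \frac{84^{2}}{16207} = 7056 \cdot \frac{1}{16207} = \frac{7056}{16207} \approx 0.43537$)
$\left(-5857 - 23142\right) + n = \left(-5857 - 23142\right) + \frac{7056}{16207} = -28999 + \frac{7056}{16207} = - \frac{469979737}{16207}$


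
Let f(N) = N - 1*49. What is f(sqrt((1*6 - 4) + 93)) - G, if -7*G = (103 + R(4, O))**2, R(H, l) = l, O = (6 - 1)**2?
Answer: 16041/7 + sqrt(95) ≈ 2301.3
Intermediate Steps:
O = 25 (O = 5**2 = 25)
G = -16384/7 (G = -(103 + 25)**2/7 = -1/7*128**2 = -1/7*16384 = -16384/7 ≈ -2340.6)
f(N) = -49 + N (f(N) = N - 49 = -49 + N)
f(sqrt((1*6 - 4) + 93)) - G = (-49 + sqrt((1*6 - 4) + 93)) - 1*(-16384/7) = (-49 + sqrt((6 - 4) + 93)) + 16384/7 = (-49 + sqrt(2 + 93)) + 16384/7 = (-49 + sqrt(95)) + 16384/7 = 16041/7 + sqrt(95)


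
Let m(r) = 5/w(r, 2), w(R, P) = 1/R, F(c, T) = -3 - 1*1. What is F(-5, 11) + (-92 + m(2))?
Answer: -86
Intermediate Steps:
F(c, T) = -4 (F(c, T) = -3 - 1 = -4)
m(r) = 5*r (m(r) = 5/(1/r) = 5*r)
F(-5, 11) + (-92 + m(2)) = -4 + (-92 + 5*2) = -4 + (-92 + 10) = -4 - 82 = -86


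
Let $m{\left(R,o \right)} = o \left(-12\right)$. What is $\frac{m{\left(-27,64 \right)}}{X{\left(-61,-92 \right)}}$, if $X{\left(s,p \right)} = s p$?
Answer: $- \frac{192}{1403} \approx -0.13685$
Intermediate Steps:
$m{\left(R,o \right)} = - 12 o$
$X{\left(s,p \right)} = p s$
$\frac{m{\left(-27,64 \right)}}{X{\left(-61,-92 \right)}} = \frac{\left(-12\right) 64}{\left(-92\right) \left(-61\right)} = - \frac{768}{5612} = \left(-768\right) \frac{1}{5612} = - \frac{192}{1403}$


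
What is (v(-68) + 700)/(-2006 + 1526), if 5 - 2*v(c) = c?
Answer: -491/320 ≈ -1.5344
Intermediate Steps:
v(c) = 5/2 - c/2
(v(-68) + 700)/(-2006 + 1526) = ((5/2 - ½*(-68)) + 700)/(-2006 + 1526) = ((5/2 + 34) + 700)/(-480) = (73/2 + 700)*(-1/480) = (1473/2)*(-1/480) = -491/320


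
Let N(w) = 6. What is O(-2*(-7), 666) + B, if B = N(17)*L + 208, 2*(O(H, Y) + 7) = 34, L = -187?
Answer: -904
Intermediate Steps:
O(H, Y) = 10 (O(H, Y) = -7 + (½)*34 = -7 + 17 = 10)
B = -914 (B = 6*(-187) + 208 = -1122 + 208 = -914)
O(-2*(-7), 666) + B = 10 - 914 = -904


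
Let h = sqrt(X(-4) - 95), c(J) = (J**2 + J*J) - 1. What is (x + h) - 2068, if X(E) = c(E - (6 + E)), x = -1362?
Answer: -3430 + 2*I*sqrt(6) ≈ -3430.0 + 4.899*I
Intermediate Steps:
c(J) = -1 + 2*J**2 (c(J) = (J**2 + J**2) - 1 = 2*J**2 - 1 = -1 + 2*J**2)
X(E) = 71 (X(E) = -1 + 2*(E - (6 + E))**2 = -1 + 2*(E + (-6 - E))**2 = -1 + 2*(-6)**2 = -1 + 2*36 = -1 + 72 = 71)
h = 2*I*sqrt(6) (h = sqrt(71 - 95) = sqrt(-24) = 2*I*sqrt(6) ≈ 4.899*I)
(x + h) - 2068 = (-1362 + 2*I*sqrt(6)) - 2068 = -3430 + 2*I*sqrt(6)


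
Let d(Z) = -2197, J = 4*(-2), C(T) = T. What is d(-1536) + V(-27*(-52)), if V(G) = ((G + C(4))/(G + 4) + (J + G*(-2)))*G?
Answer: -3954457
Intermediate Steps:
J = -8
V(G) = G*(-7 - 2*G) (V(G) = ((G + 4)/(G + 4) + (-8 + G*(-2)))*G = ((4 + G)/(4 + G) + (-8 - 2*G))*G = (1 + (-8 - 2*G))*G = (-7 - 2*G)*G = G*(-7 - 2*G))
d(-1536) + V(-27*(-52)) = -2197 + (-27*(-52))*(-7 - (-54)*(-52)) = -2197 + 1404*(-7 - 2*1404) = -2197 + 1404*(-7 - 2808) = -2197 + 1404*(-2815) = -2197 - 3952260 = -3954457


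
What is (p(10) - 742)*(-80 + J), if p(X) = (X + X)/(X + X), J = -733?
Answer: 602433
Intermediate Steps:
p(X) = 1 (p(X) = (2*X)/((2*X)) = (2*X)*(1/(2*X)) = 1)
(p(10) - 742)*(-80 + J) = (1 - 742)*(-80 - 733) = -741*(-813) = 602433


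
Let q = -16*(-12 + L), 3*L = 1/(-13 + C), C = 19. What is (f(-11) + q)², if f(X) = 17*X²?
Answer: 409374289/81 ≈ 5.0540e+6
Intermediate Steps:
L = 1/18 (L = 1/(3*(-13 + 19)) = (⅓)/6 = (⅓)*(⅙) = 1/18 ≈ 0.055556)
q = 1720/9 (q = -16*(-12 + 1/18) = -16*(-215/18) = 1720/9 ≈ 191.11)
(f(-11) + q)² = (17*(-11)² + 1720/9)² = (17*121 + 1720/9)² = (2057 + 1720/9)² = (20233/9)² = 409374289/81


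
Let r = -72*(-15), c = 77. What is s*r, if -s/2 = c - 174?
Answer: 209520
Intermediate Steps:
r = 1080
s = 194 (s = -2*(77 - 174) = -2*(-97) = 194)
s*r = 194*1080 = 209520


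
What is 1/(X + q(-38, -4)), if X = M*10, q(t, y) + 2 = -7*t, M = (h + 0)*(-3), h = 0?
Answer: 1/264 ≈ 0.0037879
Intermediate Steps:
M = 0 (M = (0 + 0)*(-3) = 0*(-3) = 0)
q(t, y) = -2 - 7*t
X = 0 (X = 0*10 = 0)
1/(X + q(-38, -4)) = 1/(0 + (-2 - 7*(-38))) = 1/(0 + (-2 + 266)) = 1/(0 + 264) = 1/264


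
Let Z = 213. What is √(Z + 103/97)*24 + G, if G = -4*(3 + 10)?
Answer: -52 + 48*√503527/97 ≈ 299.14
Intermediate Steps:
G = -52 (G = -4*13 = -52)
√(Z + 103/97)*24 + G = √(213 + 103/97)*24 - 52 = √(20764/97)*24 - 52 = (2*√503527/97)*24 - 52 = 48*√503527/97 - 52 = -52 + 48*√503527/97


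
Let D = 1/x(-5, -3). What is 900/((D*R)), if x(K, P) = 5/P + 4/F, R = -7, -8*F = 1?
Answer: 30300/7 ≈ 4328.6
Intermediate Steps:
F = -1/8 (F = -1/8*1 = -1/8 ≈ -0.12500)
x(K, P) = -32 + 5/P (x(K, P) = 5/P + 4/(-1/8) = 5/P + 4*(-8) = 5/P - 32 = -32 + 5/P)
D = -3/101 (D = 1/(-32 + 5/(-3)) = 1/(-32 + 5*(-1/3)) = 1/(-32 - 5/3) = 1/(-101/3) = 1*(-3/101) = -3/101 ≈ -0.029703)
900/((D*R)) = 900/((-3/101*(-7))) = 900/(21/101) = 900*(101/21) = 30300/7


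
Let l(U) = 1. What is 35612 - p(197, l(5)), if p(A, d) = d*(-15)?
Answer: 35627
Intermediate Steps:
p(A, d) = -15*d
35612 - p(197, l(5)) = 35612 - (-15) = 35612 - 1*(-15) = 35612 + 15 = 35627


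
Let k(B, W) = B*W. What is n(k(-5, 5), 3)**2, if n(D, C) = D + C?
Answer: 484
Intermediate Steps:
n(D, C) = C + D
n(k(-5, 5), 3)**2 = (3 - 5*5)**2 = (3 - 25)**2 = (-22)**2 = 484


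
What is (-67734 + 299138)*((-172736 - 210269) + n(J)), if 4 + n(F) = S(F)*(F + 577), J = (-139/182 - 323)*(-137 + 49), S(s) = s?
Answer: 1586287492329214884/8281 ≈ 1.9156e+14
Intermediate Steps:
J = 2592700/91 (J = (-139*1/182 - 323)*(-88) = (-139/182 - 323)*(-88) = -58925/182*(-88) = 2592700/91 ≈ 28491.)
n(F) = -4 + F*(577 + F) (n(F) = -4 + F*(F + 577) = -4 + F*(577 + F))
(-67734 + 299138)*((-172736 - 210269) + n(J)) = (-67734 + 299138)*((-172736 - 210269) + (-4 + (2592700/91)² + 577*(2592700/91))) = 231404*(-383005 + (-4 + 6722093290000/8281 + 1495987900/91)) = 231404*(-383005 + 6858228155776/8281) = 231404*(6855056491371/8281) = 1586287492329214884/8281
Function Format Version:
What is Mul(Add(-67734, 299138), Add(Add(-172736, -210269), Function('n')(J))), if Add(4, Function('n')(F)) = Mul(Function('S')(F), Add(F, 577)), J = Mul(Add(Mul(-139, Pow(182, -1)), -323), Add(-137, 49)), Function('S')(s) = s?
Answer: Rational(1586287492329214884, 8281) ≈ 1.9156e+14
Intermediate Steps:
J = Rational(2592700, 91) (J = Mul(Add(Mul(-139, Rational(1, 182)), -323), -88) = Mul(Add(Rational(-139, 182), -323), -88) = Mul(Rational(-58925, 182), -88) = Rational(2592700, 91) ≈ 28491.)
Function('n')(F) = Add(-4, Mul(F, Add(577, F))) (Function('n')(F) = Add(-4, Mul(F, Add(F, 577))) = Add(-4, Mul(F, Add(577, F))))
Mul(Add(-67734, 299138), Add(Add(-172736, -210269), Function('n')(J))) = Mul(Add(-67734, 299138), Add(Add(-172736, -210269), Add(-4, Pow(Rational(2592700, 91), 2), Mul(577, Rational(2592700, 91))))) = Mul(231404, Add(-383005, Add(-4, Rational(6722093290000, 8281), Rational(1495987900, 91)))) = Mul(231404, Add(-383005, Rational(6858228155776, 8281))) = Mul(231404, Rational(6855056491371, 8281)) = Rational(1586287492329214884, 8281)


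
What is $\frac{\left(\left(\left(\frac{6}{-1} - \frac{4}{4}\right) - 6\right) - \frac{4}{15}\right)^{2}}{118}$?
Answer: $\frac{39601}{26550} \approx 1.4916$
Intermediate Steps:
$\frac{\left(\left(\left(\frac{6}{-1} - \frac{4}{4}\right) - 6\right) - \frac{4}{15}\right)^{2}}{118} = \left(\left(\left(6 \left(-1\right) - 1\right) - 6\right) - \frac{4}{15}\right)^{2} \cdot \frac{1}{118} = \left(\left(\left(-6 - 1\right) - 6\right) - \frac{4}{15}\right)^{2} \cdot \frac{1}{118} = \left(\left(-7 - 6\right) - \frac{4}{15}\right)^{2} \cdot \frac{1}{118} = \left(-13 - \frac{4}{15}\right)^{2} \cdot \frac{1}{118} = \left(- \frac{199}{15}\right)^{2} \cdot \frac{1}{118} = \frac{39601}{225} \cdot \frac{1}{118} = \frac{39601}{26550}$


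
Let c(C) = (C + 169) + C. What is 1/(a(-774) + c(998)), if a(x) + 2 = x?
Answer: 1/1389 ≈ 0.00071994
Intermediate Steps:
a(x) = -2 + x
c(C) = 169 + 2*C (c(C) = (169 + C) + C = 169 + 2*C)
1/(a(-774) + c(998)) = 1/((-2 - 774) + (169 + 2*998)) = 1/(-776 + (169 + 1996)) = 1/(-776 + 2165) = 1/1389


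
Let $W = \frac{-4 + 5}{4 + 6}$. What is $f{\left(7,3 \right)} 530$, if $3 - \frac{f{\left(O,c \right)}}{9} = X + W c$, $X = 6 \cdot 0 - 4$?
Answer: $31959$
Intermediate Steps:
$W = \frac{1}{10}$ ($W = 1 \cdot \frac{1}{10} = \frac{1}{10} \approx 0.1$)
$X = -4$ ($X = 0 - 4 = -4$)
$f{\left(O,c \right)} = 63 - \frac{9 c}{10}$ ($f{\left(O,c \right)} = 27 - 9 \left(-4 + \frac{c}{10}\right) = 27 - \left(-36 + \frac{9 c}{10}\right) = 63 - \frac{9 c}{10}$)
$f{\left(7,3 \right)} 530 = \left(63 - \frac{27}{10}\right) 530 = \frac{603}{10} \cdot 530 = 31959$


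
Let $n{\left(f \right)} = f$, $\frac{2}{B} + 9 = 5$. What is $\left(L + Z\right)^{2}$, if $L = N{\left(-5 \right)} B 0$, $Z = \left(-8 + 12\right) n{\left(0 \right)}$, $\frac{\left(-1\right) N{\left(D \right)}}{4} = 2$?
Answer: $0$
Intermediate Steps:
$B = - \frac{1}{2}$ ($B = \frac{2}{-9 + 5} = \frac{2}{-4} = 2 \left(- \frac{1}{4}\right) = - \frac{1}{2} \approx -0.5$)
$N{\left(D \right)} = -8$ ($N{\left(D \right)} = \left(-4\right) 2 = -8$)
$Z = 0$ ($Z = \left(-8 + 12\right) 0 = 4 \cdot 0 = 0$)
$L = 0$ ($L = \left(-8\right) \left(- \frac{1}{2}\right) 0 = 4 \cdot 0 = 0$)
$\left(L + Z\right)^{2} = \left(0 + 0\right)^{2} = 0^{2} = 0$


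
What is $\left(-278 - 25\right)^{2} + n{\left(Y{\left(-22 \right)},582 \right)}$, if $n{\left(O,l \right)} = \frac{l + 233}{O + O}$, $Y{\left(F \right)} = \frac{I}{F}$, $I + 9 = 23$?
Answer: $\frac{1276361}{14} \approx 91169.0$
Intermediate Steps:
$I = 14$ ($I = -9 + 23 = 14$)
$Y{\left(F \right)} = \frac{14}{F}$
$n{\left(O,l \right)} = \frac{233 + l}{2 O}$
$\left(-278 - 25\right)^{2} + n{\left(Y{\left(-22 \right)},582 \right)} = \left(-278 - 25\right)^{2} + \frac{233 + 582}{2 \frac{14}{-22}} = \left(-303\right)^{2} + \frac{1}{2} \frac{1}{14 \left(- \frac{1}{22}\right)} 815 = 91809 + \frac{1}{2} \frac{1}{- \frac{7}{11}} \cdot 815 = 91809 + \frac{1}{2} \left(- \frac{11}{7}\right) 815 = 91809 - \frac{8965}{14} = \frac{1276361}{14}$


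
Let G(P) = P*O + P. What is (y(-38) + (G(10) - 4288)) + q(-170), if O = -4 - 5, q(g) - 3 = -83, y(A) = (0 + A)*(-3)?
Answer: -4334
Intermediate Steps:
y(A) = -3*A (y(A) = A*(-3) = -3*A)
q(g) = -80 (q(g) = 3 - 83 = -80)
O = -9
G(P) = -8*P (G(P) = P*(-9) + P = -9*P + P = -8*P)
(y(-38) + (G(10) - 4288)) + q(-170) = (-3*(-38) + (-8*10 - 4288)) - 80 = (114 + (-80 - 4288)) - 80 = (114 - 4368) - 80 = -4254 - 80 = -4334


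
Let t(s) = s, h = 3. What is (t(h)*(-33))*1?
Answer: -99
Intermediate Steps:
(t(h)*(-33))*1 = (3*(-33))*1 = -99*1 = -99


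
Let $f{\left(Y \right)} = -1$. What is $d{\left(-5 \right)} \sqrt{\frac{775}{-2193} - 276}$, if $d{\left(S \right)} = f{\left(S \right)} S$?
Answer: $\frac{5 i \sqrt{1329052299}}{2193} \approx 83.119 i$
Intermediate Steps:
$d{\left(S \right)} = - S$
$d{\left(-5 \right)} \sqrt{\frac{775}{-2193} - 276} = \left(-1\right) \left(-5\right) \sqrt{\frac{775}{-2193} - 276} = 5 \sqrt{775 \left(- \frac{1}{2193}\right) - 276} = 5 \sqrt{- \frac{775}{2193} - 276} = 5 \sqrt{- \frac{606043}{2193}} = 5 \frac{i \sqrt{1329052299}}{2193} = \frac{5 i \sqrt{1329052299}}{2193}$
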